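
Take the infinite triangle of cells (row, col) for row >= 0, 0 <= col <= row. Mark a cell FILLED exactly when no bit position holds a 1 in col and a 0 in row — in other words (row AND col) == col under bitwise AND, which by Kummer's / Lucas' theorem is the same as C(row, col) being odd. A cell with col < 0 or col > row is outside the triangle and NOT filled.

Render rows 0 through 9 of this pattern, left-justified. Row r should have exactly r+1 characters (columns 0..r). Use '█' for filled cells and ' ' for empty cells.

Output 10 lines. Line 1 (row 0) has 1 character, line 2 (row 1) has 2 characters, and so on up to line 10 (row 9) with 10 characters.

r0=0: █
r1=1: ██
r2=10: █ █
r3=11: ████
r4=100: █   █
r5=101: ██  ██
r6=110: █ █ █ █
r7=111: ████████
r8=1000: █       █
r9=1001: ██      ██

Answer: █
██
█ █
████
█   █
██  ██
█ █ █ █
████████
█       █
██      ██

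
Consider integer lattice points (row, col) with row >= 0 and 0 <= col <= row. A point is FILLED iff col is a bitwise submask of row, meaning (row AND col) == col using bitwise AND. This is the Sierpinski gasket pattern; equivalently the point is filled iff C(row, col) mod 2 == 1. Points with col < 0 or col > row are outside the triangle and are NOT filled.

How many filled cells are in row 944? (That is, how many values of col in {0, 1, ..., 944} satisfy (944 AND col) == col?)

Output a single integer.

Answer: 32

Derivation:
944 in binary = 1110110000
popcount(944) = number of 1-bits in 1110110000 = 5
A col c satisfies (944 AND c) == c iff every set bit of c is also set in 944; each of the 5 set bits of 944 can independently be on or off in c.
count = 2^5 = 32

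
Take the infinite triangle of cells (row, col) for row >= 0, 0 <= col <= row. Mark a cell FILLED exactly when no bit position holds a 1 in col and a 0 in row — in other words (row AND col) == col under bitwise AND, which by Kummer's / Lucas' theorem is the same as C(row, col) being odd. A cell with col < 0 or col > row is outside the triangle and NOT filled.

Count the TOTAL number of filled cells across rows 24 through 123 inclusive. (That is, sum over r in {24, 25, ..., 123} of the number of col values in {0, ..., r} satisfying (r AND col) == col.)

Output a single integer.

Answer: 1764

Derivation:
r24=11000 pc2: +4 =4
r25=11001 pc3: +8 =12
r26=11010 pc3: +8 =20
r27=11011 pc4: +16 =36
r28=11100 pc3: +8 =44
r29=11101 pc4: +16 =60
r30=11110 pc4: +16 =76
r31=11111 pc5: +32 =108
r32=100000 pc1: +2 =110
r33=100001 pc2: +4 =114
r34=100010 pc2: +4 =118
r35=100011 pc3: +8 =126
r36=100100 pc2: +4 =130
r37=100101 pc3: +8 =138
r38=100110 pc3: +8 =146
r39=100111 pc4: +16 =162
r40=101000 pc2: +4 =166
r41=101001 pc3: +8 =174
r42=101010 pc3: +8 =182
r43=101011 pc4: +16 =198
r44=101100 pc3: +8 =206
r45=101101 pc4: +16 =222
r46=101110 pc4: +16 =238
r47=101111 pc5: +32 =270
r48=110000 pc2: +4 =274
r49=110001 pc3: +8 =282
r50=110010 pc3: +8 =290
r51=110011 pc4: +16 =306
r52=110100 pc3: +8 =314
r53=110101 pc4: +16 =330
r54=110110 pc4: +16 =346
r55=110111 pc5: +32 =378
r56=111000 pc3: +8 =386
r57=111001 pc4: +16 =402
r58=111010 pc4: +16 =418
r59=111011 pc5: +32 =450
r60=111100 pc4: +16 =466
r61=111101 pc5: +32 =498
r62=111110 pc5: +32 =530
r63=111111 pc6: +64 =594
r64=1000000 pc1: +2 =596
r65=1000001 pc2: +4 =600
r66=1000010 pc2: +4 =604
r67=1000011 pc3: +8 =612
r68=1000100 pc2: +4 =616
r69=1000101 pc3: +8 =624
r70=1000110 pc3: +8 =632
r71=1000111 pc4: +16 =648
r72=1001000 pc2: +4 =652
r73=1001001 pc3: +8 =660
r74=1001010 pc3: +8 =668
r75=1001011 pc4: +16 =684
r76=1001100 pc3: +8 =692
r77=1001101 pc4: +16 =708
r78=1001110 pc4: +16 =724
r79=1001111 pc5: +32 =756
r80=1010000 pc2: +4 =760
r81=1010001 pc3: +8 =768
r82=1010010 pc3: +8 =776
r83=1010011 pc4: +16 =792
r84=1010100 pc3: +8 =800
r85=1010101 pc4: +16 =816
r86=1010110 pc4: +16 =832
r87=1010111 pc5: +32 =864
r88=1011000 pc3: +8 =872
r89=1011001 pc4: +16 =888
r90=1011010 pc4: +16 =904
r91=1011011 pc5: +32 =936
r92=1011100 pc4: +16 =952
r93=1011101 pc5: +32 =984
r94=1011110 pc5: +32 =1016
r95=1011111 pc6: +64 =1080
r96=1100000 pc2: +4 =1084
r97=1100001 pc3: +8 =1092
r98=1100010 pc3: +8 =1100
r99=1100011 pc4: +16 =1116
r100=1100100 pc3: +8 =1124
r101=1100101 pc4: +16 =1140
r102=1100110 pc4: +16 =1156
r103=1100111 pc5: +32 =1188
r104=1101000 pc3: +8 =1196
r105=1101001 pc4: +16 =1212
r106=1101010 pc4: +16 =1228
r107=1101011 pc5: +32 =1260
r108=1101100 pc4: +16 =1276
r109=1101101 pc5: +32 =1308
r110=1101110 pc5: +32 =1340
r111=1101111 pc6: +64 =1404
r112=1110000 pc3: +8 =1412
r113=1110001 pc4: +16 =1428
r114=1110010 pc4: +16 =1444
r115=1110011 pc5: +32 =1476
r116=1110100 pc4: +16 =1492
r117=1110101 pc5: +32 =1524
r118=1110110 pc5: +32 =1556
r119=1110111 pc6: +64 =1620
r120=1111000 pc4: +16 =1636
r121=1111001 pc5: +32 =1668
r122=1111010 pc5: +32 =1700
r123=1111011 pc6: +64 =1764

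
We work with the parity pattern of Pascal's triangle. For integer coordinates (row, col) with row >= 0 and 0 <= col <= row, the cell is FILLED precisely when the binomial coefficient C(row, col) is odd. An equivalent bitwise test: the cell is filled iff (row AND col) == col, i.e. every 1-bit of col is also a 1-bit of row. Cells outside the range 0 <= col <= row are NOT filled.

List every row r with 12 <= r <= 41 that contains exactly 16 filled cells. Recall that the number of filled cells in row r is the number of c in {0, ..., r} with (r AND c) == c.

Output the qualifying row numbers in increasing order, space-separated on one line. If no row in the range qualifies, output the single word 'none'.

Answer: 15 23 27 29 30 39

Derivation:
Row r has 2^popcount(r) filled cells, so we need popcount(r) = log2(16) = 4.
Scan r = 12..41 and keep those with exactly 4 one-bits:
r=12=1100 popcount=2 -> skip
r=13=1101 popcount=3 -> skip
r=14=1110 popcount=3 -> skip
r=15=1111 popcount=4 -> KEEP
r=16=10000 popcount=1 -> skip
r=17=10001 popcount=2 -> skip
r=18=10010 popcount=2 -> skip
r=19=10011 popcount=3 -> skip
r=20=10100 popcount=2 -> skip
r=21=10101 popcount=3 -> skip
r=22=10110 popcount=3 -> skip
r=23=10111 popcount=4 -> KEEP
r=24=11000 popcount=2 -> skip
r=25=11001 popcount=3 -> skip
r=26=11010 popcount=3 -> skip
r=27=11011 popcount=4 -> KEEP
r=28=11100 popcount=3 -> skip
r=29=11101 popcount=4 -> KEEP
r=30=11110 popcount=4 -> KEEP
r=31=11111 popcount=5 -> skip
r=32=100000 popcount=1 -> skip
r=33=100001 popcount=2 -> skip
r=34=100010 popcount=2 -> skip
r=35=100011 popcount=3 -> skip
r=36=100100 popcount=2 -> skip
r=37=100101 popcount=3 -> skip
r=38=100110 popcount=3 -> skip
r=39=100111 popcount=4 -> KEEP
r=40=101000 popcount=2 -> skip
r=41=101001 popcount=3 -> skip
Kept rows: 15 23 27 29 30 39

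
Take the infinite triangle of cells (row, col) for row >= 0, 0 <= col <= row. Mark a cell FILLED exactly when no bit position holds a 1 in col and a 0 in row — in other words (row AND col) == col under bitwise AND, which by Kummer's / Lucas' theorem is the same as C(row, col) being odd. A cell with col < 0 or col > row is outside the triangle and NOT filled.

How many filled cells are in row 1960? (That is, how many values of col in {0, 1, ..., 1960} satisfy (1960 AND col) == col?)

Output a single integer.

1960 in binary = 11110101000
popcount(1960) = number of 1-bits in 11110101000 = 6
A col c satisfies (1960 AND c) == c iff every set bit of c is also set in 1960; each of the 6 set bits of 1960 can independently be on or off in c.
count = 2^6 = 64

Answer: 64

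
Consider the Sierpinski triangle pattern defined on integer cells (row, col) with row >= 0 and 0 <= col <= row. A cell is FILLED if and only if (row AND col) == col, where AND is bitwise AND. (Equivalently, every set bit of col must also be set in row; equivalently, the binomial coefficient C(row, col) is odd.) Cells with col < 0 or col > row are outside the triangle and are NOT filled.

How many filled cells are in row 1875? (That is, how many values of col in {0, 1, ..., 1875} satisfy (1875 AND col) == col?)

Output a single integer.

Answer: 128

Derivation:
1875 in binary = 11101010011
popcount(1875) = number of 1-bits in 11101010011 = 7
A col c satisfies (1875 AND c) == c iff every set bit of c is also set in 1875; each of the 7 set bits of 1875 can independently be on or off in c.
count = 2^7 = 128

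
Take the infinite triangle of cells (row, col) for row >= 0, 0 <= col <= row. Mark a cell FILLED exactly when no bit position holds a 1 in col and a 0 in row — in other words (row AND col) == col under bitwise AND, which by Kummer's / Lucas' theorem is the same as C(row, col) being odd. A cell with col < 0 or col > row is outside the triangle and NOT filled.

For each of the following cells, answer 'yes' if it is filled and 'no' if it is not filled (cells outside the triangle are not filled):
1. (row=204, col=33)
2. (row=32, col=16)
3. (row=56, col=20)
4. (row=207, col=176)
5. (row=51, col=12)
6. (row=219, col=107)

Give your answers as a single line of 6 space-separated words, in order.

(204,33): row=0b11001100, col=0b100001, row AND col = 0b0 = 0; 0 != 33 -> empty
(32,16): row=0b100000, col=0b10000, row AND col = 0b0 = 0; 0 != 16 -> empty
(56,20): row=0b111000, col=0b10100, row AND col = 0b10000 = 16; 16 != 20 -> empty
(207,176): row=0b11001111, col=0b10110000, row AND col = 0b10000000 = 128; 128 != 176 -> empty
(51,12): row=0b110011, col=0b1100, row AND col = 0b0 = 0; 0 != 12 -> empty
(219,107): row=0b11011011, col=0b1101011, row AND col = 0b1001011 = 75; 75 != 107 -> empty

Answer: no no no no no no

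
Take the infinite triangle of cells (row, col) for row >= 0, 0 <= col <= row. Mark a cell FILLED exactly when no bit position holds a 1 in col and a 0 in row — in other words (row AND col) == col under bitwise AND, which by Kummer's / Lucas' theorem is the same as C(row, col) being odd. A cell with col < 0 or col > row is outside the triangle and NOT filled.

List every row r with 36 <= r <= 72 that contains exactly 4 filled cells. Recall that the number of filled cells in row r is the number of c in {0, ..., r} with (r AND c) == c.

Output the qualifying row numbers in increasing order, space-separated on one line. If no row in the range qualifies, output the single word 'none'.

Row r has 2^popcount(r) filled cells, so we need popcount(r) = log2(4) = 2.
Scan r = 36..72 and keep those with exactly 2 one-bits:
r=36=100100 popcount=2 -> KEEP
r=37=100101 popcount=3 -> skip
r=38=100110 popcount=3 -> skip
r=39=100111 popcount=4 -> skip
r=40=101000 popcount=2 -> KEEP
r=41=101001 popcount=3 -> skip
r=42=101010 popcount=3 -> skip
r=43=101011 popcount=4 -> skip
r=44=101100 popcount=3 -> skip
r=45=101101 popcount=4 -> skip
r=46=101110 popcount=4 -> skip
r=47=101111 popcount=5 -> skip
r=48=110000 popcount=2 -> KEEP
r=49=110001 popcount=3 -> skip
r=50=110010 popcount=3 -> skip
r=51=110011 popcount=4 -> skip
r=52=110100 popcount=3 -> skip
r=53=110101 popcount=4 -> skip
r=54=110110 popcount=4 -> skip
r=55=110111 popcount=5 -> skip
r=56=111000 popcount=3 -> skip
r=57=111001 popcount=4 -> skip
r=58=111010 popcount=4 -> skip
r=59=111011 popcount=5 -> skip
r=60=111100 popcount=4 -> skip
r=61=111101 popcount=5 -> skip
r=62=111110 popcount=5 -> skip
r=63=111111 popcount=6 -> skip
r=64=1000000 popcount=1 -> skip
r=65=1000001 popcount=2 -> KEEP
r=66=1000010 popcount=2 -> KEEP
r=67=1000011 popcount=3 -> skip
r=68=1000100 popcount=2 -> KEEP
r=69=1000101 popcount=3 -> skip
r=70=1000110 popcount=3 -> skip
r=71=1000111 popcount=4 -> skip
r=72=1001000 popcount=2 -> KEEP
Kept rows: 36 40 48 65 66 68 72

Answer: 36 40 48 65 66 68 72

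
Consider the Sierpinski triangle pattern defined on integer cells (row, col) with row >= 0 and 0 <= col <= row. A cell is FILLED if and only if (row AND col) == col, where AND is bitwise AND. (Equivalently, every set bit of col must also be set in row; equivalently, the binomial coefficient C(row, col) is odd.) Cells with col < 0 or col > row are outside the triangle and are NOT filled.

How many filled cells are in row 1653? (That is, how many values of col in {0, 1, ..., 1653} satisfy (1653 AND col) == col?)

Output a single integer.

Answer: 128

Derivation:
1653 in binary = 11001110101
popcount(1653) = number of 1-bits in 11001110101 = 7
A col c satisfies (1653 AND c) == c iff every set bit of c is also set in 1653; each of the 7 set bits of 1653 can independently be on or off in c.
count = 2^7 = 128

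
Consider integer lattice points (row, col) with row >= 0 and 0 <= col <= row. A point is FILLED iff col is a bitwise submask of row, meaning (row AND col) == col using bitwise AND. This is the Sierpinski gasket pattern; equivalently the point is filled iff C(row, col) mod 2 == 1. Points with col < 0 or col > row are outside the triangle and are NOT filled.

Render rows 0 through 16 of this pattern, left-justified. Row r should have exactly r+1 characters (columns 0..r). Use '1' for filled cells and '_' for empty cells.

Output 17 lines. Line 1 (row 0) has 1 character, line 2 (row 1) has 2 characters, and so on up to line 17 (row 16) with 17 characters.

r0=0: 1
r1=1: 11
r2=10: 1_1
r3=11: 1111
r4=100: 1___1
r5=101: 11__11
r6=110: 1_1_1_1
r7=111: 11111111
r8=1000: 1_______1
r9=1001: 11______11
r10=1010: 1_1_____1_1
r11=1011: 1111____1111
r12=1100: 1___1___1___1
r13=1101: 11__11__11__11
r14=1110: 1_1_1_1_1_1_1_1
r15=1111: 1111111111111111
r16=10000: 1_______________1

Answer: 1
11
1_1
1111
1___1
11__11
1_1_1_1
11111111
1_______1
11______11
1_1_____1_1
1111____1111
1___1___1___1
11__11__11__11
1_1_1_1_1_1_1_1
1111111111111111
1_______________1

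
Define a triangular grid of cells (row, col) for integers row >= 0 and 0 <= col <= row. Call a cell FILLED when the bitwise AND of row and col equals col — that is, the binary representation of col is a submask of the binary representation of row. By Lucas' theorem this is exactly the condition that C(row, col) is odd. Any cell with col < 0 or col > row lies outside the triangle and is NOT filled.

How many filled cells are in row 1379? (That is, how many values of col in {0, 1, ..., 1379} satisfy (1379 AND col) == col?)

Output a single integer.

Answer: 64

Derivation:
1379 in binary = 10101100011
popcount(1379) = number of 1-bits in 10101100011 = 6
A col c satisfies (1379 AND c) == c iff every set bit of c is also set in 1379; each of the 6 set bits of 1379 can independently be on or off in c.
count = 2^6 = 64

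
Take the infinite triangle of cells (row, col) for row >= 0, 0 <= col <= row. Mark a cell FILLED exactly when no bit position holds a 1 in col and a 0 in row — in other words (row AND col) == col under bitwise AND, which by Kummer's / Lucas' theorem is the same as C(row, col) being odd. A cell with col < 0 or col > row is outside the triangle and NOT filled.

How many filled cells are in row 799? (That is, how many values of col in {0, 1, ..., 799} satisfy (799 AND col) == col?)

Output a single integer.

799 in binary = 1100011111
popcount(799) = number of 1-bits in 1100011111 = 7
A col c satisfies (799 AND c) == c iff every set bit of c is also set in 799; each of the 7 set bits of 799 can independently be on or off in c.
count = 2^7 = 128

Answer: 128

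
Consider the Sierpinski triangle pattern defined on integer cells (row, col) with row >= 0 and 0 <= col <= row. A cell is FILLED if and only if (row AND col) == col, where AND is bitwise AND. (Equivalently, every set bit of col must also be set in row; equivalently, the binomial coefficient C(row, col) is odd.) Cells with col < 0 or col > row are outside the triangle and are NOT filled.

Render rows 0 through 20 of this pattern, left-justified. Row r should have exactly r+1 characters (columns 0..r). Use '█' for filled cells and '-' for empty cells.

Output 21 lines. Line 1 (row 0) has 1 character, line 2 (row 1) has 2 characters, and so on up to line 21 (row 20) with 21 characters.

r0=0: █
r1=1: ██
r2=10: █-█
r3=11: ████
r4=100: █---█
r5=101: ██--██
r6=110: █-█-█-█
r7=111: ████████
r8=1000: █-------█
r9=1001: ██------██
r10=1010: █-█-----█-█
r11=1011: ████----████
r12=1100: █---█---█---█
r13=1101: ██--██--██--██
r14=1110: █-█-█-█-█-█-█-█
r15=1111: ████████████████
r16=10000: █---------------█
r17=10001: ██--------------██
r18=10010: █-█-------------█-█
r19=10011: ████------------████
r20=10100: █---█-----------█---█

Answer: █
██
█-█
████
█---█
██--██
█-█-█-█
████████
█-------█
██------██
█-█-----█-█
████----████
█---█---█---█
██--██--██--██
█-█-█-█-█-█-█-█
████████████████
█---------------█
██--------------██
█-█-------------█-█
████------------████
█---█-----------█---█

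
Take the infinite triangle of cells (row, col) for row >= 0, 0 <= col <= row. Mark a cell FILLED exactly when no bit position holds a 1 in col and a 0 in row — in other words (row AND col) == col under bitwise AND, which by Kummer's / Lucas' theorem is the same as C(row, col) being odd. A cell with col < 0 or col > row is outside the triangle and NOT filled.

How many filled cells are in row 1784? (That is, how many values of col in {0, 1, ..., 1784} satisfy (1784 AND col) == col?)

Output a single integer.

Answer: 128

Derivation:
1784 in binary = 11011111000
popcount(1784) = number of 1-bits in 11011111000 = 7
A col c satisfies (1784 AND c) == c iff every set bit of c is also set in 1784; each of the 7 set bits of 1784 can independently be on or off in c.
count = 2^7 = 128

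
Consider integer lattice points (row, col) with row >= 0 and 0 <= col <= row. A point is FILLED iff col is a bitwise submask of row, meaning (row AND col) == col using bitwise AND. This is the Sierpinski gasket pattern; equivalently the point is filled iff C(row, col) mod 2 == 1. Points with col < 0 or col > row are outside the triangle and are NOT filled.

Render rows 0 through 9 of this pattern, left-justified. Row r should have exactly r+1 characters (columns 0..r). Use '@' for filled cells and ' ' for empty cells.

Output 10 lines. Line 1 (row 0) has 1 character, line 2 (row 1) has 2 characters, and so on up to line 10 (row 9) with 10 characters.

r0=0: @
r1=1: @@
r2=10: @ @
r3=11: @@@@
r4=100: @   @
r5=101: @@  @@
r6=110: @ @ @ @
r7=111: @@@@@@@@
r8=1000: @       @
r9=1001: @@      @@

Answer: @
@@
@ @
@@@@
@   @
@@  @@
@ @ @ @
@@@@@@@@
@       @
@@      @@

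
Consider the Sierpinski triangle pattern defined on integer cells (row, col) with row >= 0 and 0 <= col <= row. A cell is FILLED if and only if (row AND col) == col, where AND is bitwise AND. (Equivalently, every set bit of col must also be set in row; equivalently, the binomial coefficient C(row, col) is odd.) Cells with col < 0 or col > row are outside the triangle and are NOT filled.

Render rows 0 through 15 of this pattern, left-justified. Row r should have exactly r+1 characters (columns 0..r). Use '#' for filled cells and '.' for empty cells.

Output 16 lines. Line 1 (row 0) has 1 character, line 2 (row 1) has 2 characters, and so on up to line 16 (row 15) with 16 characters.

Answer: #
##
#.#
####
#...#
##..##
#.#.#.#
########
#.......#
##......##
#.#.....#.#
####....####
#...#...#...#
##..##..##..##
#.#.#.#.#.#.#.#
################

Derivation:
r0=0: #
r1=1: ##
r2=10: #.#
r3=11: ####
r4=100: #...#
r5=101: ##..##
r6=110: #.#.#.#
r7=111: ########
r8=1000: #.......#
r9=1001: ##......##
r10=1010: #.#.....#.#
r11=1011: ####....####
r12=1100: #...#...#...#
r13=1101: ##..##..##..##
r14=1110: #.#.#.#.#.#.#.#
r15=1111: ################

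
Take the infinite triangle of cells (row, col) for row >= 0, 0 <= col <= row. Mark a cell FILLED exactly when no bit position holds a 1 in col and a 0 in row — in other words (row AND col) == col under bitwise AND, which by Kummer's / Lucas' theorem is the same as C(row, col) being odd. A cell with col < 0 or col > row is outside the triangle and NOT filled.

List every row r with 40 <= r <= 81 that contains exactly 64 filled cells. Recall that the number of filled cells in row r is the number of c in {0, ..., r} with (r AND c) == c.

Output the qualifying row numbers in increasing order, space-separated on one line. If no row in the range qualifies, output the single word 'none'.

Row r has 2^popcount(r) filled cells, so we need popcount(r) = log2(64) = 6.
Scan r = 40..81 and keep those with exactly 6 one-bits:
r=40=101000 popcount=2 -> skip
r=41=101001 popcount=3 -> skip
r=42=101010 popcount=3 -> skip
r=43=101011 popcount=4 -> skip
r=44=101100 popcount=3 -> skip
r=45=101101 popcount=4 -> skip
r=46=101110 popcount=4 -> skip
r=47=101111 popcount=5 -> skip
r=48=110000 popcount=2 -> skip
r=49=110001 popcount=3 -> skip
r=50=110010 popcount=3 -> skip
r=51=110011 popcount=4 -> skip
r=52=110100 popcount=3 -> skip
r=53=110101 popcount=4 -> skip
r=54=110110 popcount=4 -> skip
r=55=110111 popcount=5 -> skip
r=56=111000 popcount=3 -> skip
r=57=111001 popcount=4 -> skip
r=58=111010 popcount=4 -> skip
r=59=111011 popcount=5 -> skip
r=60=111100 popcount=4 -> skip
r=61=111101 popcount=5 -> skip
r=62=111110 popcount=5 -> skip
r=63=111111 popcount=6 -> KEEP
r=64=1000000 popcount=1 -> skip
r=65=1000001 popcount=2 -> skip
r=66=1000010 popcount=2 -> skip
r=67=1000011 popcount=3 -> skip
r=68=1000100 popcount=2 -> skip
r=69=1000101 popcount=3 -> skip
r=70=1000110 popcount=3 -> skip
r=71=1000111 popcount=4 -> skip
r=72=1001000 popcount=2 -> skip
r=73=1001001 popcount=3 -> skip
r=74=1001010 popcount=3 -> skip
r=75=1001011 popcount=4 -> skip
r=76=1001100 popcount=3 -> skip
r=77=1001101 popcount=4 -> skip
r=78=1001110 popcount=4 -> skip
r=79=1001111 popcount=5 -> skip
r=80=1010000 popcount=2 -> skip
r=81=1010001 popcount=3 -> skip
Kept rows: 63

Answer: 63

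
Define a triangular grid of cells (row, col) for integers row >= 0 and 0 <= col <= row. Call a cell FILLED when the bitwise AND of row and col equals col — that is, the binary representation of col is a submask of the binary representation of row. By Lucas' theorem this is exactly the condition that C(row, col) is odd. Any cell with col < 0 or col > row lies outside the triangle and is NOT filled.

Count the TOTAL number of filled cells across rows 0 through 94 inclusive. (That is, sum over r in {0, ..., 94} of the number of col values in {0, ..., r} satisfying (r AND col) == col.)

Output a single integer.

r0=0 pc0: +1 =1
r1=1 pc1: +2 =3
r2=10 pc1: +2 =5
r3=11 pc2: +4 =9
r4=100 pc1: +2 =11
r5=101 pc2: +4 =15
r6=110 pc2: +4 =19
r7=111 pc3: +8 =27
r8=1000 pc1: +2 =29
r9=1001 pc2: +4 =33
r10=1010 pc2: +4 =37
r11=1011 pc3: +8 =45
r12=1100 pc2: +4 =49
r13=1101 pc3: +8 =57
r14=1110 pc3: +8 =65
r15=1111 pc4: +16 =81
r16=10000 pc1: +2 =83
r17=10001 pc2: +4 =87
r18=10010 pc2: +4 =91
r19=10011 pc3: +8 =99
r20=10100 pc2: +4 =103
r21=10101 pc3: +8 =111
r22=10110 pc3: +8 =119
r23=10111 pc4: +16 =135
r24=11000 pc2: +4 =139
r25=11001 pc3: +8 =147
r26=11010 pc3: +8 =155
r27=11011 pc4: +16 =171
r28=11100 pc3: +8 =179
r29=11101 pc4: +16 =195
r30=11110 pc4: +16 =211
r31=11111 pc5: +32 =243
r32=100000 pc1: +2 =245
r33=100001 pc2: +4 =249
r34=100010 pc2: +4 =253
r35=100011 pc3: +8 =261
r36=100100 pc2: +4 =265
r37=100101 pc3: +8 =273
r38=100110 pc3: +8 =281
r39=100111 pc4: +16 =297
r40=101000 pc2: +4 =301
r41=101001 pc3: +8 =309
r42=101010 pc3: +8 =317
r43=101011 pc4: +16 =333
r44=101100 pc3: +8 =341
r45=101101 pc4: +16 =357
r46=101110 pc4: +16 =373
r47=101111 pc5: +32 =405
r48=110000 pc2: +4 =409
r49=110001 pc3: +8 =417
r50=110010 pc3: +8 =425
r51=110011 pc4: +16 =441
r52=110100 pc3: +8 =449
r53=110101 pc4: +16 =465
r54=110110 pc4: +16 =481
r55=110111 pc5: +32 =513
r56=111000 pc3: +8 =521
r57=111001 pc4: +16 =537
r58=111010 pc4: +16 =553
r59=111011 pc5: +32 =585
r60=111100 pc4: +16 =601
r61=111101 pc5: +32 =633
r62=111110 pc5: +32 =665
r63=111111 pc6: +64 =729
r64=1000000 pc1: +2 =731
r65=1000001 pc2: +4 =735
r66=1000010 pc2: +4 =739
r67=1000011 pc3: +8 =747
r68=1000100 pc2: +4 =751
r69=1000101 pc3: +8 =759
r70=1000110 pc3: +8 =767
r71=1000111 pc4: +16 =783
r72=1001000 pc2: +4 =787
r73=1001001 pc3: +8 =795
r74=1001010 pc3: +8 =803
r75=1001011 pc4: +16 =819
r76=1001100 pc3: +8 =827
r77=1001101 pc4: +16 =843
r78=1001110 pc4: +16 =859
r79=1001111 pc5: +32 =891
r80=1010000 pc2: +4 =895
r81=1010001 pc3: +8 =903
r82=1010010 pc3: +8 =911
r83=1010011 pc4: +16 =927
r84=1010100 pc3: +8 =935
r85=1010101 pc4: +16 =951
r86=1010110 pc4: +16 =967
r87=1010111 pc5: +32 =999
r88=1011000 pc3: +8 =1007
r89=1011001 pc4: +16 =1023
r90=1011010 pc4: +16 =1039
r91=1011011 pc5: +32 =1071
r92=1011100 pc4: +16 =1087
r93=1011101 pc5: +32 =1119
r94=1011110 pc5: +32 =1151

Answer: 1151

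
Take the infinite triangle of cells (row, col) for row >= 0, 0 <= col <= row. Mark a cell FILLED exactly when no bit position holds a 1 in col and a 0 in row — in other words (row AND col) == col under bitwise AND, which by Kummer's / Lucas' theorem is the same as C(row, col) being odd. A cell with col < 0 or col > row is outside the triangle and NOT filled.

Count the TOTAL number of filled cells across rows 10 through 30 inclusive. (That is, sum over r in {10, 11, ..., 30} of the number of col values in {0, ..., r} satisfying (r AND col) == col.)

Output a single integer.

r10=1010 pc2: +4 =4
r11=1011 pc3: +8 =12
r12=1100 pc2: +4 =16
r13=1101 pc3: +8 =24
r14=1110 pc3: +8 =32
r15=1111 pc4: +16 =48
r16=10000 pc1: +2 =50
r17=10001 pc2: +4 =54
r18=10010 pc2: +4 =58
r19=10011 pc3: +8 =66
r20=10100 pc2: +4 =70
r21=10101 pc3: +8 =78
r22=10110 pc3: +8 =86
r23=10111 pc4: +16 =102
r24=11000 pc2: +4 =106
r25=11001 pc3: +8 =114
r26=11010 pc3: +8 =122
r27=11011 pc4: +16 =138
r28=11100 pc3: +8 =146
r29=11101 pc4: +16 =162
r30=11110 pc4: +16 =178

Answer: 178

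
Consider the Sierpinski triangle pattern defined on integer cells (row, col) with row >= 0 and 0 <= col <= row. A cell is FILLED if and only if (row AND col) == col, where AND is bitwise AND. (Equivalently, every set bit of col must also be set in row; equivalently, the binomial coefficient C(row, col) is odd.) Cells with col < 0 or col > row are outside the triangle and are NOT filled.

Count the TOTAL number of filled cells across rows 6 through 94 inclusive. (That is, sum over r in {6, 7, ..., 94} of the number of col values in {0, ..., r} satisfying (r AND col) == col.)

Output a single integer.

r6=110 pc2: +4 =4
r7=111 pc3: +8 =12
r8=1000 pc1: +2 =14
r9=1001 pc2: +4 =18
r10=1010 pc2: +4 =22
r11=1011 pc3: +8 =30
r12=1100 pc2: +4 =34
r13=1101 pc3: +8 =42
r14=1110 pc3: +8 =50
r15=1111 pc4: +16 =66
r16=10000 pc1: +2 =68
r17=10001 pc2: +4 =72
r18=10010 pc2: +4 =76
r19=10011 pc3: +8 =84
r20=10100 pc2: +4 =88
r21=10101 pc3: +8 =96
r22=10110 pc3: +8 =104
r23=10111 pc4: +16 =120
r24=11000 pc2: +4 =124
r25=11001 pc3: +8 =132
r26=11010 pc3: +8 =140
r27=11011 pc4: +16 =156
r28=11100 pc3: +8 =164
r29=11101 pc4: +16 =180
r30=11110 pc4: +16 =196
r31=11111 pc5: +32 =228
r32=100000 pc1: +2 =230
r33=100001 pc2: +4 =234
r34=100010 pc2: +4 =238
r35=100011 pc3: +8 =246
r36=100100 pc2: +4 =250
r37=100101 pc3: +8 =258
r38=100110 pc3: +8 =266
r39=100111 pc4: +16 =282
r40=101000 pc2: +4 =286
r41=101001 pc3: +8 =294
r42=101010 pc3: +8 =302
r43=101011 pc4: +16 =318
r44=101100 pc3: +8 =326
r45=101101 pc4: +16 =342
r46=101110 pc4: +16 =358
r47=101111 pc5: +32 =390
r48=110000 pc2: +4 =394
r49=110001 pc3: +8 =402
r50=110010 pc3: +8 =410
r51=110011 pc4: +16 =426
r52=110100 pc3: +8 =434
r53=110101 pc4: +16 =450
r54=110110 pc4: +16 =466
r55=110111 pc5: +32 =498
r56=111000 pc3: +8 =506
r57=111001 pc4: +16 =522
r58=111010 pc4: +16 =538
r59=111011 pc5: +32 =570
r60=111100 pc4: +16 =586
r61=111101 pc5: +32 =618
r62=111110 pc5: +32 =650
r63=111111 pc6: +64 =714
r64=1000000 pc1: +2 =716
r65=1000001 pc2: +4 =720
r66=1000010 pc2: +4 =724
r67=1000011 pc3: +8 =732
r68=1000100 pc2: +4 =736
r69=1000101 pc3: +8 =744
r70=1000110 pc3: +8 =752
r71=1000111 pc4: +16 =768
r72=1001000 pc2: +4 =772
r73=1001001 pc3: +8 =780
r74=1001010 pc3: +8 =788
r75=1001011 pc4: +16 =804
r76=1001100 pc3: +8 =812
r77=1001101 pc4: +16 =828
r78=1001110 pc4: +16 =844
r79=1001111 pc5: +32 =876
r80=1010000 pc2: +4 =880
r81=1010001 pc3: +8 =888
r82=1010010 pc3: +8 =896
r83=1010011 pc4: +16 =912
r84=1010100 pc3: +8 =920
r85=1010101 pc4: +16 =936
r86=1010110 pc4: +16 =952
r87=1010111 pc5: +32 =984
r88=1011000 pc3: +8 =992
r89=1011001 pc4: +16 =1008
r90=1011010 pc4: +16 =1024
r91=1011011 pc5: +32 =1056
r92=1011100 pc4: +16 =1072
r93=1011101 pc5: +32 =1104
r94=1011110 pc5: +32 =1136

Answer: 1136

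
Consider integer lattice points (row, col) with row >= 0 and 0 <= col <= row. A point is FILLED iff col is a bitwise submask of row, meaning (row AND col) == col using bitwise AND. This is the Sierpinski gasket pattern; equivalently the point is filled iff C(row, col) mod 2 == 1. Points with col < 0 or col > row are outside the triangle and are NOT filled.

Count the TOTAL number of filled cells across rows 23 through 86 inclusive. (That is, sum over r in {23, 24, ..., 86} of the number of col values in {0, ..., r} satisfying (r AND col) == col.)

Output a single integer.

r23=10111 pc4: +16 =16
r24=11000 pc2: +4 =20
r25=11001 pc3: +8 =28
r26=11010 pc3: +8 =36
r27=11011 pc4: +16 =52
r28=11100 pc3: +8 =60
r29=11101 pc4: +16 =76
r30=11110 pc4: +16 =92
r31=11111 pc5: +32 =124
r32=100000 pc1: +2 =126
r33=100001 pc2: +4 =130
r34=100010 pc2: +4 =134
r35=100011 pc3: +8 =142
r36=100100 pc2: +4 =146
r37=100101 pc3: +8 =154
r38=100110 pc3: +8 =162
r39=100111 pc4: +16 =178
r40=101000 pc2: +4 =182
r41=101001 pc3: +8 =190
r42=101010 pc3: +8 =198
r43=101011 pc4: +16 =214
r44=101100 pc3: +8 =222
r45=101101 pc4: +16 =238
r46=101110 pc4: +16 =254
r47=101111 pc5: +32 =286
r48=110000 pc2: +4 =290
r49=110001 pc3: +8 =298
r50=110010 pc3: +8 =306
r51=110011 pc4: +16 =322
r52=110100 pc3: +8 =330
r53=110101 pc4: +16 =346
r54=110110 pc4: +16 =362
r55=110111 pc5: +32 =394
r56=111000 pc3: +8 =402
r57=111001 pc4: +16 =418
r58=111010 pc4: +16 =434
r59=111011 pc5: +32 =466
r60=111100 pc4: +16 =482
r61=111101 pc5: +32 =514
r62=111110 pc5: +32 =546
r63=111111 pc6: +64 =610
r64=1000000 pc1: +2 =612
r65=1000001 pc2: +4 =616
r66=1000010 pc2: +4 =620
r67=1000011 pc3: +8 =628
r68=1000100 pc2: +4 =632
r69=1000101 pc3: +8 =640
r70=1000110 pc3: +8 =648
r71=1000111 pc4: +16 =664
r72=1001000 pc2: +4 =668
r73=1001001 pc3: +8 =676
r74=1001010 pc3: +8 =684
r75=1001011 pc4: +16 =700
r76=1001100 pc3: +8 =708
r77=1001101 pc4: +16 =724
r78=1001110 pc4: +16 =740
r79=1001111 pc5: +32 =772
r80=1010000 pc2: +4 =776
r81=1010001 pc3: +8 =784
r82=1010010 pc3: +8 =792
r83=1010011 pc4: +16 =808
r84=1010100 pc3: +8 =816
r85=1010101 pc4: +16 =832
r86=1010110 pc4: +16 =848

Answer: 848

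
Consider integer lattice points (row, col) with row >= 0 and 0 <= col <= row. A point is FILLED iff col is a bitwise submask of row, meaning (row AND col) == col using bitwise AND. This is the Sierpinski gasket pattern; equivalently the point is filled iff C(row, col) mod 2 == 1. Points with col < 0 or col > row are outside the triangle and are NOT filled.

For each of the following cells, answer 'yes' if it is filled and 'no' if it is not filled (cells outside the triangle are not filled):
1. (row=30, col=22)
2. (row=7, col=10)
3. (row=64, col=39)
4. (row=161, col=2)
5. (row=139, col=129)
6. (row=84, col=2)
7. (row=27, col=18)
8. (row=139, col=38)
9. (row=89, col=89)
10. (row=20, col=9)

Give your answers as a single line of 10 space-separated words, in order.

(30,22): row=0b11110, col=0b10110, row AND col = 0b10110 = 22; 22 == 22 -> filled
(7,10): col outside [0, 7] -> not filled
(64,39): row=0b1000000, col=0b100111, row AND col = 0b0 = 0; 0 != 39 -> empty
(161,2): row=0b10100001, col=0b10, row AND col = 0b0 = 0; 0 != 2 -> empty
(139,129): row=0b10001011, col=0b10000001, row AND col = 0b10000001 = 129; 129 == 129 -> filled
(84,2): row=0b1010100, col=0b10, row AND col = 0b0 = 0; 0 != 2 -> empty
(27,18): row=0b11011, col=0b10010, row AND col = 0b10010 = 18; 18 == 18 -> filled
(139,38): row=0b10001011, col=0b100110, row AND col = 0b10 = 2; 2 != 38 -> empty
(89,89): row=0b1011001, col=0b1011001, row AND col = 0b1011001 = 89; 89 == 89 -> filled
(20,9): row=0b10100, col=0b1001, row AND col = 0b0 = 0; 0 != 9 -> empty

Answer: yes no no no yes no yes no yes no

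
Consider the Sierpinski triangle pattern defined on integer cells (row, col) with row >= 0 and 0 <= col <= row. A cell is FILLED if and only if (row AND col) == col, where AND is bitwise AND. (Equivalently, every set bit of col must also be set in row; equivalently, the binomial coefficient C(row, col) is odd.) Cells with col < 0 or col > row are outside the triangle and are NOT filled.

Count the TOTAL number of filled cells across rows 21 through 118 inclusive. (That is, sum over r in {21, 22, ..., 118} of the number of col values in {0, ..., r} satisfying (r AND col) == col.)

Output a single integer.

Answer: 1588

Derivation:
r21=10101 pc3: +8 =8
r22=10110 pc3: +8 =16
r23=10111 pc4: +16 =32
r24=11000 pc2: +4 =36
r25=11001 pc3: +8 =44
r26=11010 pc3: +8 =52
r27=11011 pc4: +16 =68
r28=11100 pc3: +8 =76
r29=11101 pc4: +16 =92
r30=11110 pc4: +16 =108
r31=11111 pc5: +32 =140
r32=100000 pc1: +2 =142
r33=100001 pc2: +4 =146
r34=100010 pc2: +4 =150
r35=100011 pc3: +8 =158
r36=100100 pc2: +4 =162
r37=100101 pc3: +8 =170
r38=100110 pc3: +8 =178
r39=100111 pc4: +16 =194
r40=101000 pc2: +4 =198
r41=101001 pc3: +8 =206
r42=101010 pc3: +8 =214
r43=101011 pc4: +16 =230
r44=101100 pc3: +8 =238
r45=101101 pc4: +16 =254
r46=101110 pc4: +16 =270
r47=101111 pc5: +32 =302
r48=110000 pc2: +4 =306
r49=110001 pc3: +8 =314
r50=110010 pc3: +8 =322
r51=110011 pc4: +16 =338
r52=110100 pc3: +8 =346
r53=110101 pc4: +16 =362
r54=110110 pc4: +16 =378
r55=110111 pc5: +32 =410
r56=111000 pc3: +8 =418
r57=111001 pc4: +16 =434
r58=111010 pc4: +16 =450
r59=111011 pc5: +32 =482
r60=111100 pc4: +16 =498
r61=111101 pc5: +32 =530
r62=111110 pc5: +32 =562
r63=111111 pc6: +64 =626
r64=1000000 pc1: +2 =628
r65=1000001 pc2: +4 =632
r66=1000010 pc2: +4 =636
r67=1000011 pc3: +8 =644
r68=1000100 pc2: +4 =648
r69=1000101 pc3: +8 =656
r70=1000110 pc3: +8 =664
r71=1000111 pc4: +16 =680
r72=1001000 pc2: +4 =684
r73=1001001 pc3: +8 =692
r74=1001010 pc3: +8 =700
r75=1001011 pc4: +16 =716
r76=1001100 pc3: +8 =724
r77=1001101 pc4: +16 =740
r78=1001110 pc4: +16 =756
r79=1001111 pc5: +32 =788
r80=1010000 pc2: +4 =792
r81=1010001 pc3: +8 =800
r82=1010010 pc3: +8 =808
r83=1010011 pc4: +16 =824
r84=1010100 pc3: +8 =832
r85=1010101 pc4: +16 =848
r86=1010110 pc4: +16 =864
r87=1010111 pc5: +32 =896
r88=1011000 pc3: +8 =904
r89=1011001 pc4: +16 =920
r90=1011010 pc4: +16 =936
r91=1011011 pc5: +32 =968
r92=1011100 pc4: +16 =984
r93=1011101 pc5: +32 =1016
r94=1011110 pc5: +32 =1048
r95=1011111 pc6: +64 =1112
r96=1100000 pc2: +4 =1116
r97=1100001 pc3: +8 =1124
r98=1100010 pc3: +8 =1132
r99=1100011 pc4: +16 =1148
r100=1100100 pc3: +8 =1156
r101=1100101 pc4: +16 =1172
r102=1100110 pc4: +16 =1188
r103=1100111 pc5: +32 =1220
r104=1101000 pc3: +8 =1228
r105=1101001 pc4: +16 =1244
r106=1101010 pc4: +16 =1260
r107=1101011 pc5: +32 =1292
r108=1101100 pc4: +16 =1308
r109=1101101 pc5: +32 =1340
r110=1101110 pc5: +32 =1372
r111=1101111 pc6: +64 =1436
r112=1110000 pc3: +8 =1444
r113=1110001 pc4: +16 =1460
r114=1110010 pc4: +16 =1476
r115=1110011 pc5: +32 =1508
r116=1110100 pc4: +16 =1524
r117=1110101 pc5: +32 =1556
r118=1110110 pc5: +32 =1588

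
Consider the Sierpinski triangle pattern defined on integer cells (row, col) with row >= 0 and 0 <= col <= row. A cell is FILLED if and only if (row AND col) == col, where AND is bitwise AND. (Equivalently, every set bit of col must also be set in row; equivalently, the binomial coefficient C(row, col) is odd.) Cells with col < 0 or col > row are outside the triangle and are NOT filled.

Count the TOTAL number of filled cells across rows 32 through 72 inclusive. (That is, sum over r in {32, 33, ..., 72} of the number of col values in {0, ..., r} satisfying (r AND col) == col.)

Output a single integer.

Answer: 544

Derivation:
r32=100000 pc1: +2 =2
r33=100001 pc2: +4 =6
r34=100010 pc2: +4 =10
r35=100011 pc3: +8 =18
r36=100100 pc2: +4 =22
r37=100101 pc3: +8 =30
r38=100110 pc3: +8 =38
r39=100111 pc4: +16 =54
r40=101000 pc2: +4 =58
r41=101001 pc3: +8 =66
r42=101010 pc3: +8 =74
r43=101011 pc4: +16 =90
r44=101100 pc3: +8 =98
r45=101101 pc4: +16 =114
r46=101110 pc4: +16 =130
r47=101111 pc5: +32 =162
r48=110000 pc2: +4 =166
r49=110001 pc3: +8 =174
r50=110010 pc3: +8 =182
r51=110011 pc4: +16 =198
r52=110100 pc3: +8 =206
r53=110101 pc4: +16 =222
r54=110110 pc4: +16 =238
r55=110111 pc5: +32 =270
r56=111000 pc3: +8 =278
r57=111001 pc4: +16 =294
r58=111010 pc4: +16 =310
r59=111011 pc5: +32 =342
r60=111100 pc4: +16 =358
r61=111101 pc5: +32 =390
r62=111110 pc5: +32 =422
r63=111111 pc6: +64 =486
r64=1000000 pc1: +2 =488
r65=1000001 pc2: +4 =492
r66=1000010 pc2: +4 =496
r67=1000011 pc3: +8 =504
r68=1000100 pc2: +4 =508
r69=1000101 pc3: +8 =516
r70=1000110 pc3: +8 =524
r71=1000111 pc4: +16 =540
r72=1001000 pc2: +4 =544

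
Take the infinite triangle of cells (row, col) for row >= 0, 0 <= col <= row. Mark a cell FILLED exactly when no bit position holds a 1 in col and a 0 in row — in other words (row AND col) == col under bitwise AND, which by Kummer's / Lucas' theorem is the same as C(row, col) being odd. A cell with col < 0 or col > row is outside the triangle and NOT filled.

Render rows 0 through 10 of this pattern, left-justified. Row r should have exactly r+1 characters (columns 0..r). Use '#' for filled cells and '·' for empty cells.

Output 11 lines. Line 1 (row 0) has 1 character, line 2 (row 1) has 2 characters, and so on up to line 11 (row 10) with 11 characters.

r0=0: #
r1=1: ##
r2=10: #·#
r3=11: ####
r4=100: #···#
r5=101: ##··##
r6=110: #·#·#·#
r7=111: ########
r8=1000: #·······#
r9=1001: ##······##
r10=1010: #·#·····#·#

Answer: #
##
#·#
####
#···#
##··##
#·#·#·#
########
#·······#
##······##
#·#·····#·#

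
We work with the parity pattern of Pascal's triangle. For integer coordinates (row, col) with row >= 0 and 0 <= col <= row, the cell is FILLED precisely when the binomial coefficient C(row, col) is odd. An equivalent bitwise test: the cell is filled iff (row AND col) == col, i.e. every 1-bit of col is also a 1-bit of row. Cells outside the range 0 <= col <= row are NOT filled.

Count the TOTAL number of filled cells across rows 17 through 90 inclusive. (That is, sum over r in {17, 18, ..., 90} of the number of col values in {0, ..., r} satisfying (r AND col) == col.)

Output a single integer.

r17=10001 pc2: +4 =4
r18=10010 pc2: +4 =8
r19=10011 pc3: +8 =16
r20=10100 pc2: +4 =20
r21=10101 pc3: +8 =28
r22=10110 pc3: +8 =36
r23=10111 pc4: +16 =52
r24=11000 pc2: +4 =56
r25=11001 pc3: +8 =64
r26=11010 pc3: +8 =72
r27=11011 pc4: +16 =88
r28=11100 pc3: +8 =96
r29=11101 pc4: +16 =112
r30=11110 pc4: +16 =128
r31=11111 pc5: +32 =160
r32=100000 pc1: +2 =162
r33=100001 pc2: +4 =166
r34=100010 pc2: +4 =170
r35=100011 pc3: +8 =178
r36=100100 pc2: +4 =182
r37=100101 pc3: +8 =190
r38=100110 pc3: +8 =198
r39=100111 pc4: +16 =214
r40=101000 pc2: +4 =218
r41=101001 pc3: +8 =226
r42=101010 pc3: +8 =234
r43=101011 pc4: +16 =250
r44=101100 pc3: +8 =258
r45=101101 pc4: +16 =274
r46=101110 pc4: +16 =290
r47=101111 pc5: +32 =322
r48=110000 pc2: +4 =326
r49=110001 pc3: +8 =334
r50=110010 pc3: +8 =342
r51=110011 pc4: +16 =358
r52=110100 pc3: +8 =366
r53=110101 pc4: +16 =382
r54=110110 pc4: +16 =398
r55=110111 pc5: +32 =430
r56=111000 pc3: +8 =438
r57=111001 pc4: +16 =454
r58=111010 pc4: +16 =470
r59=111011 pc5: +32 =502
r60=111100 pc4: +16 =518
r61=111101 pc5: +32 =550
r62=111110 pc5: +32 =582
r63=111111 pc6: +64 =646
r64=1000000 pc1: +2 =648
r65=1000001 pc2: +4 =652
r66=1000010 pc2: +4 =656
r67=1000011 pc3: +8 =664
r68=1000100 pc2: +4 =668
r69=1000101 pc3: +8 =676
r70=1000110 pc3: +8 =684
r71=1000111 pc4: +16 =700
r72=1001000 pc2: +4 =704
r73=1001001 pc3: +8 =712
r74=1001010 pc3: +8 =720
r75=1001011 pc4: +16 =736
r76=1001100 pc3: +8 =744
r77=1001101 pc4: +16 =760
r78=1001110 pc4: +16 =776
r79=1001111 pc5: +32 =808
r80=1010000 pc2: +4 =812
r81=1010001 pc3: +8 =820
r82=1010010 pc3: +8 =828
r83=1010011 pc4: +16 =844
r84=1010100 pc3: +8 =852
r85=1010101 pc4: +16 =868
r86=1010110 pc4: +16 =884
r87=1010111 pc5: +32 =916
r88=1011000 pc3: +8 =924
r89=1011001 pc4: +16 =940
r90=1011010 pc4: +16 =956

Answer: 956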